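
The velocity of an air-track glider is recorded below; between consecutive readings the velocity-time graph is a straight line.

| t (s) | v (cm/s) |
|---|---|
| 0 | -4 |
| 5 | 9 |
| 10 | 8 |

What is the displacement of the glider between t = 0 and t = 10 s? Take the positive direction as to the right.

55 cm

Displacement is the signed area under the v-t curve.
0–5 s: ½(-4 + 9)(5) = 12.5 cm
5–10 s: ½(9 + 8)(5) = 42.5 cm
Net displacement = 55 cm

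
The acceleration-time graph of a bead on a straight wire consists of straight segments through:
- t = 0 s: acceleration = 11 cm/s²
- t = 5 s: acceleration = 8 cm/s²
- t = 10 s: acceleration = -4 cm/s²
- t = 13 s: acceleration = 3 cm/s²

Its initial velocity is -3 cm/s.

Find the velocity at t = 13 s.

Δv equals the area under the a-t graph; then v = v₀ + Δv.
0–5 s: ½(11 + 8)(5) = 47.5 cm/s
5–10 s: ½(8 + -4)(5) = 10 cm/s
10–13 s: ½(-4 + 3)(3) = -1.5 cm/s
Δv = 56 cm/s, so v(13) = -3 + (56) = 53 cm/s.

53 cm/s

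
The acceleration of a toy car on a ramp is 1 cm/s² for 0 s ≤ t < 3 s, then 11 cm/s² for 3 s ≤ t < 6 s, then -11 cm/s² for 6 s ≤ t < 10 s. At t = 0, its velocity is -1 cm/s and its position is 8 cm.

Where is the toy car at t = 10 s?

117 cm

On each constant-a segment, Δv = aΔt and Δx = v₀Δt + ½aΔt²; chain segment to segment.
0–3 s: v starts -1 cm/s; Δx = -1·3 + ½·1·3² = 1.5 cm; v ends 2 cm/s.
3–6 s: v starts 2 cm/s; Δx = 2·3 + ½·11·3² = 55.5 cm; v ends 35 cm/s.
6–10 s: v starts 35 cm/s; Δx = 35·4 + ½·-11·4² = 52 cm; v ends -9 cm/s.
x(10) = 8 + Σ Δx = 117 cm.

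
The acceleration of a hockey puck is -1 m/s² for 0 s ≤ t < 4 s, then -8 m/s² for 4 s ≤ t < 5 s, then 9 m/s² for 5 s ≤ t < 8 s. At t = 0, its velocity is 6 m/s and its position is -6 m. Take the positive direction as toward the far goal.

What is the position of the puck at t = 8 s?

30.5 m

On each constant-a segment, Δv = aΔt and Δx = v₀Δt + ½aΔt²; chain segment to segment.
0–4 s: v starts 6 m/s; Δx = 6·4 + ½·-1·4² = 16 m; v ends 2 m/s.
4–5 s: v starts 2 m/s; Δx = 2·1 + ½·-8·1² = -2 m; v ends -6 m/s.
5–8 s: v starts -6 m/s; Δx = -6·3 + ½·9·3² = 22.5 m; v ends 21 m/s.
x(8) = -6 + Σ Δx = 30.5 m.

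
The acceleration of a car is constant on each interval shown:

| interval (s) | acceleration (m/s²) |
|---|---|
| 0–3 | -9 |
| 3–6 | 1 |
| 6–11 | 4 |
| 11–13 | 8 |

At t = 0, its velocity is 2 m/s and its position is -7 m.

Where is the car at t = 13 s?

On each constant-a segment, Δv = aΔt and Δx = v₀Δt + ½aΔt²; chain segment to segment.
0–3 s: v starts 2 m/s; Δx = 2·3 + ½·-9·3² = -34.5 m; v ends -25 m/s.
3–6 s: v starts -25 m/s; Δx = -25·3 + ½·1·3² = -70.5 m; v ends -22 m/s.
6–11 s: v starts -22 m/s; Δx = -22·5 + ½·4·5² = -60 m; v ends -2 m/s.
11–13 s: v starts -2 m/s; Δx = -2·2 + ½·8·2² = 12 m; v ends 14 m/s.
x(13) = -7 + Σ Δx = -160 m.

-160 m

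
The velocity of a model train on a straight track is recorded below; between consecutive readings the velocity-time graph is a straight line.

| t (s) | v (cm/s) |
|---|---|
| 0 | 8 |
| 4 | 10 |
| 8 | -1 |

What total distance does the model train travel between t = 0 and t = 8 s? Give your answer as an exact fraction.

Distance (not displacement) is the total path length: add the absolute areas under v-t.
0–4 s: |½(8 + 10)(4)| = 36 cm
4–8 s: v = 0 at t = 84/11 s; triangle areas 200/11 + 2/11 = 202/11 cm
Total distance = 598/11 cm

598/11 cm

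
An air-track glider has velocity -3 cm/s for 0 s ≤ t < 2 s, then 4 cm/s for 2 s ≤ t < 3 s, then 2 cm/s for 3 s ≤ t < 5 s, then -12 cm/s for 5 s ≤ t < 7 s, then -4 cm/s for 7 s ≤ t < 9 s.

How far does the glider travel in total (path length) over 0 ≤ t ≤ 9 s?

Total distance travelled is ∫|v| dt — sum the magnitudes of each area piece.
0–2 s: |-3| × 2 = 6 cm
2–3 s: |4| × 1 = 4 cm
3–5 s: |2| × 2 = 4 cm
5–7 s: |-12| × 2 = 24 cm
7–9 s: |-4| × 2 = 8 cm
Total distance = 46 cm

46 cm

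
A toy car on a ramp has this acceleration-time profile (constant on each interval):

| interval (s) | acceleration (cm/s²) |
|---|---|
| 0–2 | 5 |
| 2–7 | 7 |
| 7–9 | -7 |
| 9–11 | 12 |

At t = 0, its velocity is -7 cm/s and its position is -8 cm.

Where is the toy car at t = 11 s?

On each constant-a segment, Δv = aΔt and Δx = v₀Δt + ½aΔt²; chain segment to segment.
0–2 s: v starts -7 cm/s; Δx = -7·2 + ½·5·2² = -4 cm; v ends 3 cm/s.
2–7 s: v starts 3 cm/s; Δx = 3·5 + ½·7·5² = 102.5 cm; v ends 38 cm/s.
7–9 s: v starts 38 cm/s; Δx = 38·2 + ½·-7·2² = 62 cm; v ends 24 cm/s.
9–11 s: v starts 24 cm/s; Δx = 24·2 + ½·12·2² = 72 cm; v ends 48 cm/s.
x(11) = -8 + Σ Δx = 224.5 cm.

224.5 cm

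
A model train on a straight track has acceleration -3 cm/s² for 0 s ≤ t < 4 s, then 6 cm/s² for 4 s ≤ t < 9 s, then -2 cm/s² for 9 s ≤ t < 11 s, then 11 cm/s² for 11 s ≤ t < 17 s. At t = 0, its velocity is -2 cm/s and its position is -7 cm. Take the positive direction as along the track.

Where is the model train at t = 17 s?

264 cm

On each constant-a segment, Δv = aΔt and Δx = v₀Δt + ½aΔt²; chain segment to segment.
0–4 s: v starts -2 cm/s; Δx = -2·4 + ½·-3·4² = -32 cm; v ends -14 cm/s.
4–9 s: v starts -14 cm/s; Δx = -14·5 + ½·6·5² = 5 cm; v ends 16 cm/s.
9–11 s: v starts 16 cm/s; Δx = 16·2 + ½·-2·2² = 28 cm; v ends 12 cm/s.
11–17 s: v starts 12 cm/s; Δx = 12·6 + ½·11·6² = 270 cm; v ends 78 cm/s.
x(17) = -7 + Σ Δx = 264 cm.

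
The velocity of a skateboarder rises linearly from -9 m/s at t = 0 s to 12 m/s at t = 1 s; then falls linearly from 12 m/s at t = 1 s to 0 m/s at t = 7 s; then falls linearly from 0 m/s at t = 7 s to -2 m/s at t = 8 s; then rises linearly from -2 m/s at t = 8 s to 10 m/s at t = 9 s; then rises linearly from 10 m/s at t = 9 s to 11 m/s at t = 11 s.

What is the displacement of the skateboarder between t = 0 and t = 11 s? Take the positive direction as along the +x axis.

61.5 m

Net displacement equals the area under the velocity-time graph (areas below the axis count negative).
0–1 s: ½(-9 + 12)(1) = 1.5 m
1–7 s: ½(12 + 0)(6) = 36 m
7–8 s: ½(0 + -2)(1) = -1 m
8–9 s: ½(-2 + 10)(1) = 4 m
9–11 s: ½(10 + 11)(2) = 21 m
Net displacement = 61.5 m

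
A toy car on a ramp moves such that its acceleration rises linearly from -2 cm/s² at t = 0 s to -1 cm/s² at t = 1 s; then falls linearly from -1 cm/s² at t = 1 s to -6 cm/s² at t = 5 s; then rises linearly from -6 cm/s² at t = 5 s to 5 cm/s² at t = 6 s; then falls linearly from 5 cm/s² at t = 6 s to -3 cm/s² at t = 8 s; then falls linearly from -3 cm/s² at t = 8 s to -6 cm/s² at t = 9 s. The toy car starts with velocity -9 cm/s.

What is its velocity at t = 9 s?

Δv equals the area under the a-t graph; then v = v₀ + Δv.
0–1 s: ½(-2 + -1)(1) = -1.5 cm/s
1–5 s: ½(-1 + -6)(4) = -14 cm/s
5–6 s: ½(-6 + 5)(1) = -0.5 cm/s
6–8 s: ½(5 + -3)(2) = 2 cm/s
8–9 s: ½(-3 + -6)(1) = -4.5 cm/s
Δv = -18.5 cm/s, so v(9) = -9 + (-18.5) = -27.5 cm/s.

-27.5 cm/s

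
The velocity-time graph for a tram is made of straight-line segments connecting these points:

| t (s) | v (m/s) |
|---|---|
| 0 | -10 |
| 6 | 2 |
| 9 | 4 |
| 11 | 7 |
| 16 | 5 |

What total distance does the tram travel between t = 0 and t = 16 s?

76 m

Total distance travelled is ∫|v| dt — sum the magnitudes of each area piece.
0–6 s: v = 0 at t = 5 s; triangle areas 25 + 1 = 26 m
6–9 s: |½(2 + 4)(3)| = 9 m
9–11 s: |½(4 + 7)(2)| = 11 m
11–16 s: |½(7 + 5)(5)| = 30 m
Total distance = 76 m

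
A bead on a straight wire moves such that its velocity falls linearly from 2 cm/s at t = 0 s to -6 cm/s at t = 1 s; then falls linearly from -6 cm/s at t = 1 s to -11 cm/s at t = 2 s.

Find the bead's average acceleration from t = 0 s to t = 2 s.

-6.5 cm/s²

Average acceleration = Δv/Δt = (-11 − 2)/(2 − 0) = -6.5 cm/s².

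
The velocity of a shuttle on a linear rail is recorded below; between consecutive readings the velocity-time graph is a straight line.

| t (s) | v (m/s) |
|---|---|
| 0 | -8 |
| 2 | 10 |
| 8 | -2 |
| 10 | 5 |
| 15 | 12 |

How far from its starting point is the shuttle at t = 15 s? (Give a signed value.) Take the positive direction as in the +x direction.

71.5 m

Displacement is the signed area under the v-t curve.
0–2 s: ½(-8 + 10)(2) = 2 m
2–8 s: ½(10 + -2)(6) = 24 m
8–10 s: ½(-2 + 5)(2) = 3 m
10–15 s: ½(5 + 12)(5) = 42.5 m
Net displacement = 71.5 m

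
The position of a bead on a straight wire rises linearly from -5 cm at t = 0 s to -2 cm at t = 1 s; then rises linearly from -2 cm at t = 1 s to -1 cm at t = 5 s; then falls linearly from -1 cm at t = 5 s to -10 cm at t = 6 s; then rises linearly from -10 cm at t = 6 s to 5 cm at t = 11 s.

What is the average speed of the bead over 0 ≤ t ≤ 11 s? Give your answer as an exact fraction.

28/11 cm/s

Average speed = (total path length)/(elapsed time); on a piecewise-linear x-t graph the path length is Σ|Δx|.
0–1 s: |Δx| = |-2 − -5| = 3 cm
1–5 s: |Δx| = |-1 − -2| = 1 cm
5–6 s: |Δx| = |-10 − -1| = 9 cm
6–11 s: |Δx| = |5 − -10| = 15 cm
Total path = 28 cm; average speed = 28/11 = 28/11 cm/s.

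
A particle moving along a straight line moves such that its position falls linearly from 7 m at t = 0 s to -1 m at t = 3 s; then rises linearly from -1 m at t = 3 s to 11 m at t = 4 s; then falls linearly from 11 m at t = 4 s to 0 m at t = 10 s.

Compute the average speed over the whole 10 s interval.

3.1 m/s

Average speed = (total path length)/(elapsed time); on a piecewise-linear x-t graph the path length is Σ|Δx|.
0–3 s: |Δx| = |-1 − 7| = 8 m
3–4 s: |Δx| = |11 − -1| = 12 m
4–10 s: |Δx| = |0 − 11| = 11 m
Total path = 31 m; average speed = 31/10 = 3.1 m/s.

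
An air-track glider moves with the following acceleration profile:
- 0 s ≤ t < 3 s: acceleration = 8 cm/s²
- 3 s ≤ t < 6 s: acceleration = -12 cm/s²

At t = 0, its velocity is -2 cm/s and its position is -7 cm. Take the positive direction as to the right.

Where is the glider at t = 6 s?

On each constant-a segment, Δv = aΔt and Δx = v₀Δt + ½aΔt²; chain segment to segment.
0–3 s: v starts -2 cm/s; Δx = -2·3 + ½·8·3² = 30 cm; v ends 22 cm/s.
3–6 s: v starts 22 cm/s; Δx = 22·3 + ½·-12·3² = 12 cm; v ends -14 cm/s.
x(6) = -7 + Σ Δx = 35 cm.

35 cm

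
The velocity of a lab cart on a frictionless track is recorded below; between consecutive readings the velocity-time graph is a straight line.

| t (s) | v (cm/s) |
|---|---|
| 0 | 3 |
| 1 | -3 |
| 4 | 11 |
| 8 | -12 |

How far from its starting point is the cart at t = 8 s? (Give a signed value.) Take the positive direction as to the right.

10 cm

Net displacement equals the area under the velocity-time graph (areas below the axis count negative).
0–1 s: ½(3 + -3)(1) = 0 cm
1–4 s: ½(-3 + 11)(3) = 12 cm
4–8 s: ½(11 + -12)(4) = -2 cm
Net displacement = 10 cm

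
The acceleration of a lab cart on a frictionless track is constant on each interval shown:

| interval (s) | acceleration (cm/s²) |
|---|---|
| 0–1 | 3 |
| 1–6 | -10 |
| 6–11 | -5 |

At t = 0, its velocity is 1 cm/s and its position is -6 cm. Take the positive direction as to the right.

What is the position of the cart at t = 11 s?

On each constant-a segment, Δv = aΔt and Δx = v₀Δt + ½aΔt²; chain segment to segment.
0–1 s: v starts 1 cm/s; Δx = 1·1 + ½·3·1² = 2.5 cm; v ends 4 cm/s.
1–6 s: v starts 4 cm/s; Δx = 4·5 + ½·-10·5² = -105 cm; v ends -46 cm/s.
6–11 s: v starts -46 cm/s; Δx = -46·5 + ½·-5·5² = -292.5 cm; v ends -71 cm/s.
x(11) = -6 + Σ Δx = -401 cm.

-401 cm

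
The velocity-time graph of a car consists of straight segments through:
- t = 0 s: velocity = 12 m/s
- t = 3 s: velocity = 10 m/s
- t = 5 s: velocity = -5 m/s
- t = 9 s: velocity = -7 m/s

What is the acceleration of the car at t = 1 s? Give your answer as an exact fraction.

Acceleration is the slope of the v-t graph on 0–3 s: (10 − 12)/(3 − 0) = -2/3 m/s².

-2/3 m/s²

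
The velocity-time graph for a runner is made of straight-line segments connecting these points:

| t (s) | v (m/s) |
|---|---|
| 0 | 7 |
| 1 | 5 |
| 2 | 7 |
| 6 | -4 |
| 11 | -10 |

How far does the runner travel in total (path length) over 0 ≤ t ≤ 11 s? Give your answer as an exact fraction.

647/11 m

Distance (not displacement) is the total path length: add the absolute areas under v-t.
0–1 s: |½(7 + 5)(1)| = 6 m
1–2 s: |½(5 + 7)(1)| = 6 m
2–6 s: v = 0 at t = 50/11 s; triangle areas 98/11 + 32/11 = 130/11 m
6–11 s: |½(-4 + -10)(5)| = 35 m
Total distance = 647/11 m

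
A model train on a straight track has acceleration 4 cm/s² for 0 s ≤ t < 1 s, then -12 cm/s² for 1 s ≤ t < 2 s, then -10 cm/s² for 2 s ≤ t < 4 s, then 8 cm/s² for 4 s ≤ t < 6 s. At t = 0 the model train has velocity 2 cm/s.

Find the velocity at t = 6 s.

Δv equals the area under the a-t graph; then v = v₀ + Δv.
0–1 s: 4 × 1 = 4 cm/s
1–2 s: -12 × 1 = -12 cm/s
2–4 s: -10 × 2 = -20 cm/s
4–6 s: 8 × 2 = 16 cm/s
Δv = -12 cm/s, so v(6) = 2 + (-12) = -10 cm/s.

-10 cm/s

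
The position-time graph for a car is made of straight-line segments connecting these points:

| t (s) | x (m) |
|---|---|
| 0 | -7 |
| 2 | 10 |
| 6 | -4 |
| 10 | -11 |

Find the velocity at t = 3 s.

-3.5 m/s

Velocity is the slope of the x-t graph on 2–6 s: (-4 − 10)/(6 − 2) = -3.5 m/s.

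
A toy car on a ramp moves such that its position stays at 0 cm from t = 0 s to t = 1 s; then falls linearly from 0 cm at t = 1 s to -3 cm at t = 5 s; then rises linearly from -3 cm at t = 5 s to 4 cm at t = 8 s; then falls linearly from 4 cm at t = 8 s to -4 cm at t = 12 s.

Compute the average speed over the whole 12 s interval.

Average speed = (total path length)/(elapsed time); on a piecewise-linear x-t graph the path length is Σ|Δx|.
0–1 s: |Δx| = |0 − 0| = 0 cm
1–5 s: |Δx| = |-3 − 0| = 3 cm
5–8 s: |Δx| = |4 − -3| = 7 cm
8–12 s: |Δx| = |-4 − 4| = 8 cm
Total path = 18 cm; average speed = 18/12 = 1.5 cm/s.

1.5 cm/s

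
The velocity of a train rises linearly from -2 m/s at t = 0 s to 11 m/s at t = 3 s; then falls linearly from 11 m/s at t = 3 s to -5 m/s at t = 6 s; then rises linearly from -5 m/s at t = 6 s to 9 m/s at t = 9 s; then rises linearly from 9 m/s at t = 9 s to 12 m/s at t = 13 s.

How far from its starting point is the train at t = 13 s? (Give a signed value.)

70.5 m

Displacement is the signed area under the v-t curve.
0–3 s: ½(-2 + 11)(3) = 13.5 m
3–6 s: ½(11 + -5)(3) = 9 m
6–9 s: ½(-5 + 9)(3) = 6 m
9–13 s: ½(9 + 12)(4) = 42 m
Net displacement = 70.5 m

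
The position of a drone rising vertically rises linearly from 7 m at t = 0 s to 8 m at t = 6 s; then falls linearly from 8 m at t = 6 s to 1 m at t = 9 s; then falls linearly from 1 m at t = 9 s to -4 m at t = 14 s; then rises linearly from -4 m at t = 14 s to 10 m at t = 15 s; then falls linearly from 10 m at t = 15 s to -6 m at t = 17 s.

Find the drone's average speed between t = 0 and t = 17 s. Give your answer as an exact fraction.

Average speed = (total path length)/(elapsed time); on a piecewise-linear x-t graph the path length is Σ|Δx|.
0–6 s: |Δx| = |8 − 7| = 1 m
6–9 s: |Δx| = |1 − 8| = 7 m
9–14 s: |Δx| = |-4 − 1| = 5 m
14–15 s: |Δx| = |10 − -4| = 14 m
15–17 s: |Δx| = |-6 − 10| = 16 m
Total path = 43 m; average speed = 43/17 = 43/17 m/s.

43/17 m/s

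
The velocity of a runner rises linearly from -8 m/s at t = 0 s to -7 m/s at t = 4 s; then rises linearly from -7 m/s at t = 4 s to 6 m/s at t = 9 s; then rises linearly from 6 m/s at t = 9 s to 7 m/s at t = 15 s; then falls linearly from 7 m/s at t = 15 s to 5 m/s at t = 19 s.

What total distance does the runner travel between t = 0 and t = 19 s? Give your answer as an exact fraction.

Total distance travelled is ∫|v| dt — sum the magnitudes of each area piece.
0–4 s: |½(-8 + -7)(4)| = 30 m
4–9 s: v = 0 at t = 87/13 s; triangle areas 245/26 + 90/13 = 425/26 m
9–15 s: |½(6 + 7)(6)| = 39 m
15–19 s: |½(7 + 5)(4)| = 24 m
Total distance = 2843/26 m

2843/26 m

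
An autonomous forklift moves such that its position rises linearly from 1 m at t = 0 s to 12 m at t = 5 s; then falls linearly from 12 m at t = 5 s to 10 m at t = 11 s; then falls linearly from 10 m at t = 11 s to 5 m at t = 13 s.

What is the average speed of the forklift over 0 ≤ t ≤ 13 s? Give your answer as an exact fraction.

18/13 m/s

Average speed = (total path length)/(elapsed time); on a piecewise-linear x-t graph the path length is Σ|Δx|.
0–5 s: |Δx| = |12 − 1| = 11 m
5–11 s: |Δx| = |10 − 12| = 2 m
11–13 s: |Δx| = |5 − 10| = 5 m
Total path = 18 m; average speed = 18/13 = 18/13 m/s.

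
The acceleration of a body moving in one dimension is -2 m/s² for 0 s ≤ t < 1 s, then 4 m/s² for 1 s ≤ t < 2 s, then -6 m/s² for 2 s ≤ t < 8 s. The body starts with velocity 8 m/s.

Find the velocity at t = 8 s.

Δv equals the area under the a-t graph; then v = v₀ + Δv.
0–1 s: -2 × 1 = -2 m/s
1–2 s: 4 × 1 = 4 m/s
2–8 s: -6 × 6 = -36 m/s
Δv = -34 m/s, so v(8) = 8 + (-34) = -26 m/s.

-26 m/s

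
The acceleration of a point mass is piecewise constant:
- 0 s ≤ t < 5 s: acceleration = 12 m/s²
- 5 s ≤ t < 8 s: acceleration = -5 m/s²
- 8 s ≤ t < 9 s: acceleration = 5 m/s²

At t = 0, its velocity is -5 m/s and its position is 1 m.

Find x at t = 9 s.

311 m

On each constant-a segment, Δv = aΔt and Δx = v₀Δt + ½aΔt²; chain segment to segment.
0–5 s: v starts -5 m/s; Δx = -5·5 + ½·12·5² = 125 m; v ends 55 m/s.
5–8 s: v starts 55 m/s; Δx = 55·3 + ½·-5·3² = 142.5 m; v ends 40 m/s.
8–9 s: v starts 40 m/s; Δx = 40·1 + ½·5·1² = 42.5 m; v ends 45 m/s.
x(9) = 1 + Σ Δx = 311 m.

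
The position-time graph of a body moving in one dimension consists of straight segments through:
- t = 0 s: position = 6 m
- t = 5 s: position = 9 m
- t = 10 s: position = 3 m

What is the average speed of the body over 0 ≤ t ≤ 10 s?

0.9 m/s

Average speed = (total path length)/(elapsed time); on a piecewise-linear x-t graph the path length is Σ|Δx|.
0–5 s: |Δx| = |9 − 6| = 3 m
5–10 s: |Δx| = |3 − 9| = 6 m
Total path = 9 m; average speed = 9/10 = 0.9 m/s.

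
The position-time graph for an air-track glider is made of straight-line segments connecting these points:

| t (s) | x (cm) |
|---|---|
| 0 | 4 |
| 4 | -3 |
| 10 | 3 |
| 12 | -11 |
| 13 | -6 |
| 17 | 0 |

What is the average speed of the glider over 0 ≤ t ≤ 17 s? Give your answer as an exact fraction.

38/17 cm/s

Average speed = (total path length)/(elapsed time); on a piecewise-linear x-t graph the path length is Σ|Δx|.
0–4 s: |Δx| = |-3 − 4| = 7 cm
4–10 s: |Δx| = |3 − -3| = 6 cm
10–12 s: |Δx| = |-11 − 3| = 14 cm
12–13 s: |Δx| = |-6 − -11| = 5 cm
13–17 s: |Δx| = |0 − -6| = 6 cm
Total path = 38 cm; average speed = 38/17 = 38/17 cm/s.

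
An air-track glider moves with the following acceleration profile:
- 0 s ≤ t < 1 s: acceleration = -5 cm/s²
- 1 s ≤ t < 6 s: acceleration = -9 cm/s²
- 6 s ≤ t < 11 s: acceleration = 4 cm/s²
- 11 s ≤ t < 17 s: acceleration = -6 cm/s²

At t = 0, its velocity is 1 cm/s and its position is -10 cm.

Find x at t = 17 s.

-621 cm

On each constant-a segment, Δv = aΔt and Δx = v₀Δt + ½aΔt²; chain segment to segment.
0–1 s: v starts 1 cm/s; Δx = 1·1 + ½·-5·1² = -1.5 cm; v ends -4 cm/s.
1–6 s: v starts -4 cm/s; Δx = -4·5 + ½·-9·5² = -132.5 cm; v ends -49 cm/s.
6–11 s: v starts -49 cm/s; Δx = -49·5 + ½·4·5² = -195 cm; v ends -29 cm/s.
11–17 s: v starts -29 cm/s; Δx = -29·6 + ½·-6·6² = -282 cm; v ends -65 cm/s.
x(17) = -10 + Σ Δx = -621 cm.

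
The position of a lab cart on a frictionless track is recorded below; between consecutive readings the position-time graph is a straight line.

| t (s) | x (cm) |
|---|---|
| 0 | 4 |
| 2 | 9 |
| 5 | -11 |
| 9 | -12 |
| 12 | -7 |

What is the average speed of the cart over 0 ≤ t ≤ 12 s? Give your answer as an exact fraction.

31/12 cm/s

Average speed = (total path length)/(elapsed time); on a piecewise-linear x-t graph the path length is Σ|Δx|.
0–2 s: |Δx| = |9 − 4| = 5 cm
2–5 s: |Δx| = |-11 − 9| = 20 cm
5–9 s: |Δx| = |-12 − -11| = 1 cm
9–12 s: |Δx| = |-7 − -12| = 5 cm
Total path = 31 cm; average speed = 31/12 = 31/12 cm/s.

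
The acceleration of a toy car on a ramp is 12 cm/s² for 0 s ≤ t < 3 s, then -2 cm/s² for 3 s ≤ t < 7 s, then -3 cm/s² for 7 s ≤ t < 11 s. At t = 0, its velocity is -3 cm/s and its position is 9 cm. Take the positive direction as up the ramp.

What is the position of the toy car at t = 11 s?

On each constant-a segment, Δv = aΔt and Δx = v₀Δt + ½aΔt²; chain segment to segment.
0–3 s: v starts -3 cm/s; Δx = -3·3 + ½·12·3² = 45 cm; v ends 33 cm/s.
3–7 s: v starts 33 cm/s; Δx = 33·4 + ½·-2·4² = 116 cm; v ends 25 cm/s.
7–11 s: v starts 25 cm/s; Δx = 25·4 + ½·-3·4² = 76 cm; v ends 13 cm/s.
x(11) = 9 + Σ Δx = 246 cm.

246 cm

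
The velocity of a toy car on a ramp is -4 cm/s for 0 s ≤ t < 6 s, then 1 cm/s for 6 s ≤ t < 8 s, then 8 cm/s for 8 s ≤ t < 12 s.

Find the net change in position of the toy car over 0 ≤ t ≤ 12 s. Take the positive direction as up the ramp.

Displacement is the signed area under the v-t curve.
0–6 s: -4 × 6 = -24 cm
6–8 s: 1 × 2 = 2 cm
8–12 s: 8 × 4 = 32 cm
Net displacement = 10 cm

10 cm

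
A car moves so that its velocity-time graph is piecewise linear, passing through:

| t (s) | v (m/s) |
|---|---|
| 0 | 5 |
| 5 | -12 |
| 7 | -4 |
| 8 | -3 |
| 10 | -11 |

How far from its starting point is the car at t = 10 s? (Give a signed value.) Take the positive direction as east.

-51 m

Net displacement equals the area under the velocity-time graph (areas below the axis count negative).
0–5 s: ½(5 + -12)(5) = -17.5 m
5–7 s: ½(-12 + -4)(2) = -16 m
7–8 s: ½(-4 + -3)(1) = -3.5 m
8–10 s: ½(-3 + -11)(2) = -14 m
Net displacement = -51 m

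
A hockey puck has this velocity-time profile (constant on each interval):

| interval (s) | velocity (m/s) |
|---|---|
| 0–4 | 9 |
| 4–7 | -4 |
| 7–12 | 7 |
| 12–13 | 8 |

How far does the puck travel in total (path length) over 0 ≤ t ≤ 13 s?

Distance (not displacement) is the total path length: add the absolute areas under v-t.
0–4 s: |9| × 4 = 36 m
4–7 s: |-4| × 3 = 12 m
7–12 s: |7| × 5 = 35 m
12–13 s: |8| × 1 = 8 m
Total distance = 91 m

91 m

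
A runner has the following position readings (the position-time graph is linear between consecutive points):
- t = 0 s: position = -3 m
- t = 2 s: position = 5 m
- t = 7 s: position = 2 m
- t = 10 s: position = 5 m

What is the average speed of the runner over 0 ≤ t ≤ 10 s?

Average speed = (total path length)/(elapsed time); on a piecewise-linear x-t graph the path length is Σ|Δx|.
0–2 s: |Δx| = |5 − -3| = 8 m
2–7 s: |Δx| = |2 − 5| = 3 m
7–10 s: |Δx| = |5 − 2| = 3 m
Total path = 14 m; average speed = 14/10 = 1.4 m/s.

1.4 m/s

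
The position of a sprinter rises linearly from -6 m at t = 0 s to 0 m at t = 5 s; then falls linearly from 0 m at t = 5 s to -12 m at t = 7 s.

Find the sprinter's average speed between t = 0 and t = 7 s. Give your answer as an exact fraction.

18/7 m/s

Average speed = (total path length)/(elapsed time); on a piecewise-linear x-t graph the path length is Σ|Δx|.
0–5 s: |Δx| = |0 − -6| = 6 m
5–7 s: |Δx| = |-12 − 0| = 12 m
Total path = 18 m; average speed = 18/7 = 18/7 m/s.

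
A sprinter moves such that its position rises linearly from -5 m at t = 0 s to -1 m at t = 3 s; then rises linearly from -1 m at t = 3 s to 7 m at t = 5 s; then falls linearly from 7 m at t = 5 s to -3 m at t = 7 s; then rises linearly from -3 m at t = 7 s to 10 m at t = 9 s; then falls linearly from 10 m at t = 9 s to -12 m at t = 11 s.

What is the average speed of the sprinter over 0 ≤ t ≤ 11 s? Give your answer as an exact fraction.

57/11 m/s

Average speed = (total path length)/(elapsed time); on a piecewise-linear x-t graph the path length is Σ|Δx|.
0–3 s: |Δx| = |-1 − -5| = 4 m
3–5 s: |Δx| = |7 − -1| = 8 m
5–7 s: |Δx| = |-3 − 7| = 10 m
7–9 s: |Δx| = |10 − -3| = 13 m
9–11 s: |Δx| = |-12 − 10| = 22 m
Total path = 57 m; average speed = 57/11 = 57/11 m/s.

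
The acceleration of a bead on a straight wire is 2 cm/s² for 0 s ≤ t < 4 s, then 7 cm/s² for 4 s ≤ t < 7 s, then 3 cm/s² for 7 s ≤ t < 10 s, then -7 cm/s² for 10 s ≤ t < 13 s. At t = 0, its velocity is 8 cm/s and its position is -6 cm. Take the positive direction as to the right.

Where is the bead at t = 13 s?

352.5 cm

On each constant-a segment, Δv = aΔt and Δx = v₀Δt + ½aΔt²; chain segment to segment.
0–4 s: v starts 8 cm/s; Δx = 8·4 + ½·2·4² = 48 cm; v ends 16 cm/s.
4–7 s: v starts 16 cm/s; Δx = 16·3 + ½·7·3² = 79.5 cm; v ends 37 cm/s.
7–10 s: v starts 37 cm/s; Δx = 37·3 + ½·3·3² = 124.5 cm; v ends 46 cm/s.
10–13 s: v starts 46 cm/s; Δx = 46·3 + ½·-7·3² = 106.5 cm; v ends 25 cm/s.
x(13) = -6 + Σ Δx = 352.5 cm.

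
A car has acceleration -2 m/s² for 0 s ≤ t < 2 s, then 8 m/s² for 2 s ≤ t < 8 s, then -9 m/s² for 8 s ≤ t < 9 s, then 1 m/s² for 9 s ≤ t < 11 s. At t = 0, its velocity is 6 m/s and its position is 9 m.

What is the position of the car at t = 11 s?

302.5 m

On each constant-a segment, Δv = aΔt and Δx = v₀Δt + ½aΔt²; chain segment to segment.
0–2 s: v starts 6 m/s; Δx = 6·2 + ½·-2·2² = 8 m; v ends 2 m/s.
2–8 s: v starts 2 m/s; Δx = 2·6 + ½·8·6² = 156 m; v ends 50 m/s.
8–9 s: v starts 50 m/s; Δx = 50·1 + ½·-9·1² = 45.5 m; v ends 41 m/s.
9–11 s: v starts 41 m/s; Δx = 41·2 + ½·1·2² = 84 m; v ends 43 m/s.
x(11) = 9 + Σ Δx = 302.5 m.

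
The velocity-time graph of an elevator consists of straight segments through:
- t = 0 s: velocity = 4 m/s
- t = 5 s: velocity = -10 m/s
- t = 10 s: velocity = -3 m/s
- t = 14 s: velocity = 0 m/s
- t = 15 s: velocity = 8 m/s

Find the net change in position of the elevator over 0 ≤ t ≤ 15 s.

-49.5 m

Displacement is the signed area under the v-t curve.
0–5 s: ½(4 + -10)(5) = -15 m
5–10 s: ½(-10 + -3)(5) = -32.5 m
10–14 s: ½(-3 + 0)(4) = -6 m
14–15 s: ½(0 + 8)(1) = 4 m
Net displacement = -49.5 m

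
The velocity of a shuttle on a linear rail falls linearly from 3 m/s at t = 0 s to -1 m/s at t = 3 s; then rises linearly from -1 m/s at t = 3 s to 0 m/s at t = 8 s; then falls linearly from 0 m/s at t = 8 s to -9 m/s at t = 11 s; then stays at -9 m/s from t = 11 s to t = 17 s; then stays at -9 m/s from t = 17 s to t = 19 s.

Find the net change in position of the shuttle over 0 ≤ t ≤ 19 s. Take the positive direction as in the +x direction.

Displacement is the signed area under the v-t curve.
0–3 s: ½(3 + -1)(3) = 3 m
3–8 s: ½(-1 + 0)(5) = -2.5 m
8–11 s: ½(0 + -9)(3) = -13.5 m
11–17 s: -9 × 6 = -54 m
17–19 s: -9 × 2 = -18 m
Net displacement = -85 m

-85 m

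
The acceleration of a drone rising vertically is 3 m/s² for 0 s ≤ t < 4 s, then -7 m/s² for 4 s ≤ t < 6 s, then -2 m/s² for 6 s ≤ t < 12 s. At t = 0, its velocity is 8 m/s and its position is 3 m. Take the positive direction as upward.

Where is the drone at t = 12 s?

On each constant-a segment, Δv = aΔt and Δx = v₀Δt + ½aΔt²; chain segment to segment.
0–4 s: v starts 8 m/s; Δx = 8·4 + ½·3·4² = 56 m; v ends 20 m/s.
4–6 s: v starts 20 m/s; Δx = 20·2 + ½·-7·2² = 26 m; v ends 6 m/s.
6–12 s: v starts 6 m/s; Δx = 6·6 + ½·-2·6² = 0 m; v ends -6 m/s.
x(12) = 3 + Σ Δx = 85 m.

85 m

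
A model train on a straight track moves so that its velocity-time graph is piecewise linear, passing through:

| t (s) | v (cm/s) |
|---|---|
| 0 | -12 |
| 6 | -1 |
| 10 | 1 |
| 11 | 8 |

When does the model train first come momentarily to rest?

v changes sign on 6–10 s (from -1 to 1); the graph is linear there, so v = 0 at t = 6 + (1)·(10 − 6)/(1 − -1) = 8 s.

t = 8 s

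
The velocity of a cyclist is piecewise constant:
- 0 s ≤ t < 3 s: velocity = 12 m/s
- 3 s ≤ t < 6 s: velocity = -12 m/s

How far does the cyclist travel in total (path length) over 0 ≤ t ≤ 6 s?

72 m

Total distance travelled is ∫|v| dt — sum the magnitudes of each area piece.
0–3 s: |12| × 3 = 36 m
3–6 s: |-12| × 3 = 36 m
Total distance = 72 m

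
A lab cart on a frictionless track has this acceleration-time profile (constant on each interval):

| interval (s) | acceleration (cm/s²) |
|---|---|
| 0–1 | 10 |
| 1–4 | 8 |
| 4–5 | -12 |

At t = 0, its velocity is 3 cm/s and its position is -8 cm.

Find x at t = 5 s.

On each constant-a segment, Δv = aΔt and Δx = v₀Δt + ½aΔt²; chain segment to segment.
0–1 s: v starts 3 cm/s; Δx = 3·1 + ½·10·1² = 8 cm; v ends 13 cm/s.
1–4 s: v starts 13 cm/s; Δx = 13·3 + ½·8·3² = 75 cm; v ends 37 cm/s.
4–5 s: v starts 37 cm/s; Δx = 37·1 + ½·-12·1² = 31 cm; v ends 25 cm/s.
x(5) = -8 + Σ Δx = 106 cm.

106 cm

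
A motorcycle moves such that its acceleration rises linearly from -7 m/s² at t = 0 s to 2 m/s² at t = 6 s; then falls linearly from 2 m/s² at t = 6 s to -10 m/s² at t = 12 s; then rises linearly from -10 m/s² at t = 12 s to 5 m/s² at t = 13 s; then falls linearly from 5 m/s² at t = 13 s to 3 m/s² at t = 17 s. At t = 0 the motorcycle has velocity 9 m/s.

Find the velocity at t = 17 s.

-16.5 m/s

Δv equals the area under the a-t graph; then v = v₀ + Δv.
0–6 s: ½(-7 + 2)(6) = -15 m/s
6–12 s: ½(2 + -10)(6) = -24 m/s
12–13 s: ½(-10 + 5)(1) = -2.5 m/s
13–17 s: ½(5 + 3)(4) = 16 m/s
Δv = -25.5 m/s, so v(17) = 9 + (-25.5) = -16.5 m/s.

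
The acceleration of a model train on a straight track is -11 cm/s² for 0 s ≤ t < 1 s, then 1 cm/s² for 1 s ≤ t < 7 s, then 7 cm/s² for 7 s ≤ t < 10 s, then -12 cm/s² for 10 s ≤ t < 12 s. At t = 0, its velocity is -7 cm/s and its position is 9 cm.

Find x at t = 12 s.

On each constant-a segment, Δv = aΔt and Δx = v₀Δt + ½aΔt²; chain segment to segment.
0–1 s: v starts -7 cm/s; Δx = -7·1 + ½·-11·1² = -12.5 cm; v ends -18 cm/s.
1–7 s: v starts -18 cm/s; Δx = -18·6 + ½·1·6² = -90 cm; v ends -12 cm/s.
7–10 s: v starts -12 cm/s; Δx = -12·3 + ½·7·3² = -4.5 cm; v ends 9 cm/s.
10–12 s: v starts 9 cm/s; Δx = 9·2 + ½·-12·2² = -6 cm; v ends -15 cm/s.
x(12) = 9 + Σ Δx = -104 cm.

-104 cm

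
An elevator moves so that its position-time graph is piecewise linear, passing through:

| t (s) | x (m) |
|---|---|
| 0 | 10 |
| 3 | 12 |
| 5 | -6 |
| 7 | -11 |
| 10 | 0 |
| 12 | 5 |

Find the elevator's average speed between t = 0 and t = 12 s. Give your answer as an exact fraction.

Average speed = (total path length)/(elapsed time); on a piecewise-linear x-t graph the path length is Σ|Δx|.
0–3 s: |Δx| = |12 − 10| = 2 m
3–5 s: |Δx| = |-6 − 12| = 18 m
5–7 s: |Δx| = |-11 − -6| = 5 m
7–10 s: |Δx| = |0 − -11| = 11 m
10–12 s: |Δx| = |5 − 0| = 5 m
Total path = 41 m; average speed = 41/12 = 41/12 m/s.

41/12 m/s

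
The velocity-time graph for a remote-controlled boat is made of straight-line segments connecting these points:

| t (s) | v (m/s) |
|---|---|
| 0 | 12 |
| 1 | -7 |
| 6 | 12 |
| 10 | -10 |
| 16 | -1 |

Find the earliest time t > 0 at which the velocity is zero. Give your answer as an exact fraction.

v changes sign on 0–1 s (from 12 to -7); the graph is linear there, so v = 0 at t = 0 + (-12)·(1 − 0)/(-7 − 12) = 12/19 s.

t = 12/19 s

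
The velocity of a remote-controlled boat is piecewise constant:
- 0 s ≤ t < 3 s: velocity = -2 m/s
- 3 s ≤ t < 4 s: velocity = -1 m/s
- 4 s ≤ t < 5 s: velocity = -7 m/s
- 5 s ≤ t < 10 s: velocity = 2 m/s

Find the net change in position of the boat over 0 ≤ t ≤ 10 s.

-4 m

Net displacement equals the area under the velocity-time graph (areas below the axis count negative).
0–3 s: -2 × 3 = -6 m
3–4 s: -1 × 1 = -1 m
4–5 s: -7 × 1 = -7 m
5–10 s: 2 × 5 = 10 m
Net displacement = -4 m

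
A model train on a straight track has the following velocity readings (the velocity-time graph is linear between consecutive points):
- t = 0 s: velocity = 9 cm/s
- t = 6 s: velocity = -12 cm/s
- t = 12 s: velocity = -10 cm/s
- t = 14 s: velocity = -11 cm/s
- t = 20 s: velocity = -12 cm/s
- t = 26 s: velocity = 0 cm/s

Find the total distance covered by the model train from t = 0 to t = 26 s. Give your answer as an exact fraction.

Total distance travelled is ∫|v| dt — sum the magnitudes of each area piece.
0–6 s: v = 0 at t = 18/7 s; triangle areas 81/7 + 144/7 = 225/7 cm
6–12 s: |½(-12 + -10)(6)| = 66 cm
12–14 s: |½(-10 + -11)(2)| = 21 cm
14–20 s: |½(-11 + -12)(6)| = 69 cm
20–26 s: |½(-12 + 0)(6)| = 36 cm
Total distance = 1569/7 cm

1569/7 cm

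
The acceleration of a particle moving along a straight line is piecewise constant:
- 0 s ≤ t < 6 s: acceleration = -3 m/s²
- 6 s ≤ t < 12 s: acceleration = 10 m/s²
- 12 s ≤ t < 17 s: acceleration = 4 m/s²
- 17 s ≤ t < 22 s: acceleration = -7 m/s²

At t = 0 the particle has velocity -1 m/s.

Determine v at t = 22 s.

26 m/s

Δv equals the area under the a-t graph; then v = v₀ + Δv.
0–6 s: -3 × 6 = -18 m/s
6–12 s: 10 × 6 = 60 m/s
12–17 s: 4 × 5 = 20 m/s
17–22 s: -7 × 5 = -35 m/s
Δv = 27 m/s, so v(22) = -1 + (27) = 26 m/s.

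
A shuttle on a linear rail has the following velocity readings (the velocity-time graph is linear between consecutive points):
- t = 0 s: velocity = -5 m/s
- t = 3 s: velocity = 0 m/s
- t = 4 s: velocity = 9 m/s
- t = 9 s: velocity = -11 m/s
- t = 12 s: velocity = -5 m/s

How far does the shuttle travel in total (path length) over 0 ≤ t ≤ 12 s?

61.25 m

Distance (not displacement) is the total path length: add the absolute areas under v-t.
0–3 s: |½(-5 + 0)(3)| = 7.5 m
3–4 s: |½(0 + 9)(1)| = 4.5 m
4–9 s: v = 0 at t = 6.25 s; triangle areas 10.125 + 15.125 = 25.25 m
9–12 s: |½(-11 + -5)(3)| = 24 m
Total distance = 61.25 m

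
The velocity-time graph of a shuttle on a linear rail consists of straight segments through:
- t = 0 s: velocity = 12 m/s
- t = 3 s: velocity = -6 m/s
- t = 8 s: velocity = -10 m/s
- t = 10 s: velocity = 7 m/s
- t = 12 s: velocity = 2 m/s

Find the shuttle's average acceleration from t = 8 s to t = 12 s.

Average acceleration = Δv/Δt = (2 − -10)/(12 − 8) = 3 m/s².

3 m/s²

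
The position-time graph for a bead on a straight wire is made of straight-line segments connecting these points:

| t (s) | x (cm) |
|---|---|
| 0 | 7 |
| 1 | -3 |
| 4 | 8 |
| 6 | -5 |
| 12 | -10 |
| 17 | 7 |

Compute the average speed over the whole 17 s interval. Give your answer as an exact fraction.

56/17 cm/s

Average speed = (total path length)/(elapsed time); on a piecewise-linear x-t graph the path length is Σ|Δx|.
0–1 s: |Δx| = |-3 − 7| = 10 cm
1–4 s: |Δx| = |8 − -3| = 11 cm
4–6 s: |Δx| = |-5 − 8| = 13 cm
6–12 s: |Δx| = |-10 − -5| = 5 cm
12–17 s: |Δx| = |7 − -10| = 17 cm
Total path = 56 cm; average speed = 56/17 = 56/17 cm/s.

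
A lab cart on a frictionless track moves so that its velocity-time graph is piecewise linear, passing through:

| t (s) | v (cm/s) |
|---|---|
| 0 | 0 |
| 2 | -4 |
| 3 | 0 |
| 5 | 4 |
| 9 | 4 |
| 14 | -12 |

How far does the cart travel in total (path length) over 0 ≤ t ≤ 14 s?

Distance (not displacement) is the total path length: add the absolute areas under v-t.
0–2 s: |½(0 + -4)(2)| = 4 cm
2–3 s: |½(-4 + 0)(1)| = 2 cm
3–5 s: |½(0 + 4)(2)| = 4 cm
5–9 s: |4| × 4 = 16 cm
9–14 s: v = 0 at t = 10.25 s; triangle areas 2.5 + 22.5 = 25 cm
Total distance = 51 cm

51 cm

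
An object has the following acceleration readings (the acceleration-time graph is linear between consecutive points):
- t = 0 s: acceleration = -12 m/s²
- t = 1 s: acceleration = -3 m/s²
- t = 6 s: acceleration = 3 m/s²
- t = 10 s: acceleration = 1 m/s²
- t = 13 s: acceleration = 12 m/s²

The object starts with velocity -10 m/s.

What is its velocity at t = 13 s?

10 m/s

Δv equals the area under the a-t graph; then v = v₀ + Δv.
0–1 s: ½(-12 + -3)(1) = -7.5 m/s
1–6 s: ½(-3 + 3)(5) = 0 m/s
6–10 s: ½(3 + 1)(4) = 8 m/s
10–13 s: ½(1 + 12)(3) = 19.5 m/s
Δv = 20 m/s, so v(13) = -10 + (20) = 10 m/s.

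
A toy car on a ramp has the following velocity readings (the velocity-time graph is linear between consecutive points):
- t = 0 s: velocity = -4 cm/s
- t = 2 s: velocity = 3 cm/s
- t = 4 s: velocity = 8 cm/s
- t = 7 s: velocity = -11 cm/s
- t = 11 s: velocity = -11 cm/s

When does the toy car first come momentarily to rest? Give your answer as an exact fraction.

v changes sign on 0–2 s (from -4 to 3); the graph is linear there, so v = 0 at t = 0 + (4)·(2 − 0)/(3 − -4) = 8/7 s.

t = 8/7 s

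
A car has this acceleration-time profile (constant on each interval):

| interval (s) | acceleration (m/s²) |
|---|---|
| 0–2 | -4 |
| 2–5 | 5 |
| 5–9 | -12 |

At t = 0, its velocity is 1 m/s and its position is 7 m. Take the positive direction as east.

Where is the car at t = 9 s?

On each constant-a segment, Δv = aΔt and Δx = v₀Δt + ½aΔt²; chain segment to segment.
0–2 s: v starts 1 m/s; Δx = 1·2 + ½·-4·2² = -6 m; v ends -7 m/s.
2–5 s: v starts -7 m/s; Δx = -7·3 + ½·5·3² = 1.5 m; v ends 8 m/s.
5–9 s: v starts 8 m/s; Δx = 8·4 + ½·-12·4² = -64 m; v ends -40 m/s.
x(9) = 7 + Σ Δx = -61.5 m.

-61.5 m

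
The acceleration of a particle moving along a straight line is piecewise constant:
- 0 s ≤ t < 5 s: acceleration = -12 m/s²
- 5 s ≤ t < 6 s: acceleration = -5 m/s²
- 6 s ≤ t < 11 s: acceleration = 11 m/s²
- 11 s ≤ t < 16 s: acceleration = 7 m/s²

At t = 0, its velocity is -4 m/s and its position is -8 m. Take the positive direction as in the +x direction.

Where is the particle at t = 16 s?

-434.5 m

On each constant-a segment, Δv = aΔt and Δx = v₀Δt + ½aΔt²; chain segment to segment.
0–5 s: v starts -4 m/s; Δx = -4·5 + ½·-12·5² = -170 m; v ends -64 m/s.
5–6 s: v starts -64 m/s; Δx = -64·1 + ½·-5·1² = -66.5 m; v ends -69 m/s.
6–11 s: v starts -69 m/s; Δx = -69·5 + ½·11·5² = -207.5 m; v ends -14 m/s.
11–16 s: v starts -14 m/s; Δx = -14·5 + ½·7·5² = 17.5 m; v ends 21 m/s.
x(16) = -8 + Σ Δx = -434.5 m.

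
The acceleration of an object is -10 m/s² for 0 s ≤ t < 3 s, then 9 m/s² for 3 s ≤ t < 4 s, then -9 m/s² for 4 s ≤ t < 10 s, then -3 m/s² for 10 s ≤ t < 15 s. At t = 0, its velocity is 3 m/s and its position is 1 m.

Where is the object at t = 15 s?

-725 m

On each constant-a segment, Δv = aΔt and Δx = v₀Δt + ½aΔt²; chain segment to segment.
0–3 s: v starts 3 m/s; Δx = 3·3 + ½·-10·3² = -36 m; v ends -27 m/s.
3–4 s: v starts -27 m/s; Δx = -27·1 + ½·9·1² = -22.5 m; v ends -18 m/s.
4–10 s: v starts -18 m/s; Δx = -18·6 + ½·-9·6² = -270 m; v ends -72 m/s.
10–15 s: v starts -72 m/s; Δx = -72·5 + ½·-3·5² = -397.5 m; v ends -87 m/s.
x(15) = 1 + Σ Δx = -725 m.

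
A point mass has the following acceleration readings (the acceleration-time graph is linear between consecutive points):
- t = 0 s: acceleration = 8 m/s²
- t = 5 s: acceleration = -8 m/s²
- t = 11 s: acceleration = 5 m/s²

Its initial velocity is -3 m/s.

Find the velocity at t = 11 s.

Δv equals the area under the a-t graph; then v = v₀ + Δv.
0–5 s: ½(8 + -8)(5) = 0 m/s
5–11 s: ½(-8 + 5)(6) = -9 m/s
Δv = -9 m/s, so v(11) = -3 + (-9) = -12 m/s.

-12 m/s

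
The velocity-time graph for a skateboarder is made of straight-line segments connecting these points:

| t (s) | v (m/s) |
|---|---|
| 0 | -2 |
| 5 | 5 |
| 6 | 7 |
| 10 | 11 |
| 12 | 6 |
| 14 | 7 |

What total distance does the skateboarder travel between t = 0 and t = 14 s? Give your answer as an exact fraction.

1153/14 m

Distance (not displacement) is the total path length: add the absolute areas under v-t.
0–5 s: v = 0 at t = 10/7 s; triangle areas 10/7 + 125/14 = 145/14 m
5–6 s: |½(5 + 7)(1)| = 6 m
6–10 s: |½(7 + 11)(4)| = 36 m
10–12 s: |½(11 + 6)(2)| = 17 m
12–14 s: |½(6 + 7)(2)| = 13 m
Total distance = 1153/14 m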